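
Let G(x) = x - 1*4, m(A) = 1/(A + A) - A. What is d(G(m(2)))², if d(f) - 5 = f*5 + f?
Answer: 3481/4 ≈ 870.25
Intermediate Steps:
m(A) = 1/(2*A) - A
G(x) = -4 + x (G(x) = x - 4 = -4 + x)
d(f) = 5 + 6*f (d(f) = 5 + (f*5 + f) = 5 + (5*f + f) = 5 + 6*f)
d(G(m(2)))² = (5 + 6*(-4 + ((½)/2 - 1*2)))² = (5 + 6*(-4 + ((½)*(½) - 2)))² = (5 + 6*(-4 + (¼ - 2)))² = (5 + 6*(-4 - 7/4))² = (5 + 6*(-23/4))² = (5 - 69/2)² = (-59/2)² = 3481/4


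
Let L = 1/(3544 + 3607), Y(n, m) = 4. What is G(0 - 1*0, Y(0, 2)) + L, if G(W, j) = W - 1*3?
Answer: -21452/7151 ≈ -2.9999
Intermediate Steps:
G(W, j) = -3 + W (G(W, j) = W - 3 = -3 + W)
L = 1/7151 ≈ 0.00013984
G(0 - 1*0, Y(0, 2)) + L = (-3 + (0 - 1*0)) + 1/7151 = (-3 + (0 + 0)) + 1/7151 = (-3 + 0) + 1/7151 = -3 + 1/7151 = -21452/7151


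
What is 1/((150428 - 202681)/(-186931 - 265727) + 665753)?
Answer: 452658/301358473727 ≈ 1.5021e-6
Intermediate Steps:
1/((150428 - 202681)/(-186931 - 265727) + 665753) = 1/(-52253/(-452658) + 665753) = 1/(-52253*(-1/452658) + 665753) = 1/(52253/452658 + 665753) = 1/(301358473727/452658) = 452658/301358473727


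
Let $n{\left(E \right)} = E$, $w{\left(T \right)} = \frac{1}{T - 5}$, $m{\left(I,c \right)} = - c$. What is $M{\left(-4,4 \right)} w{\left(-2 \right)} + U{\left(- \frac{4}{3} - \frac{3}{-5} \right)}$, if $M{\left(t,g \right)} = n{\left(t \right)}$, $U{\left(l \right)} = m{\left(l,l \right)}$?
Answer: $\frac{137}{105} \approx 1.3048$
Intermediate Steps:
$U{\left(l \right)} = - l$
$w{\left(T \right)} = \frac{1}{-5 + T}$
$M{\left(t,g \right)} = t$
$M{\left(-4,4 \right)} w{\left(-2 \right)} + U{\left(- \frac{4}{3} - \frac{3}{-5} \right)} = - \frac{4}{-5 - 2} - \left(- \frac{4}{3} - \frac{3}{-5}\right) = - \frac{4}{-7} - \left(\left(-4\right) \frac{1}{3} - - \frac{3}{5}\right) = \left(-4\right) \left(- \frac{1}{7}\right) - \left(- \frac{4}{3} + \frac{3}{5}\right) = \frac{4}{7} - - \frac{11}{15} = \frac{4}{7} + \frac{11}{15} = \frac{137}{105}$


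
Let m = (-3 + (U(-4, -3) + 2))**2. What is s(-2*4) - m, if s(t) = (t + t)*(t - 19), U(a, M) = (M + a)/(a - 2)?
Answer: 15551/36 ≈ 431.97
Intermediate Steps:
U(a, M) = (M + a)/(-2 + a)
s(t) = 2*t*(-19 + t) (s(t) = (2*t)*(-19 + t) = 2*t*(-19 + t))
m = 1/36 (m = (-3 + ((-3 - 4)/(-2 - 4) + 2))**2 = (-3 + (-7/(-6) + 2))**2 = (-3 + (-1/6*(-7) + 2))**2 = (-3 + (7/6 + 2))**2 = (-3 + 19/6)**2 = (1/6)**2 = 1/36 ≈ 0.027778)
s(-2*4) - m = 2*(-2*4)*(-19 - 2*4) - 1*1/36 = 2*(-8)*(-19 - 8) - 1/36 = 2*(-8)*(-27) - 1/36 = 432 - 1/36 = 15551/36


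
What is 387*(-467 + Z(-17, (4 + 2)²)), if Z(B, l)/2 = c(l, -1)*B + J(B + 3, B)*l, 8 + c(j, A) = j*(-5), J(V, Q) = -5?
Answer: 2153655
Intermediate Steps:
c(j, A) = -8 - 5*j (c(j, A) = -8 + j*(-5) = -8 - 5*j)
Z(B, l) = -10*l + 2*B*(-8 - 5*l) (Z(B, l) = 2*((-8 - 5*l)*B - 5*l) = 2*(B*(-8 - 5*l) - 5*l) = 2*(-5*l + B*(-8 - 5*l)) = -10*l + 2*B*(-8 - 5*l))
387*(-467 + Z(-17, (4 + 2)²)) = 387*(-467 + (-10*(4 + 2)² - 2*(-17)*(8 + 5*(4 + 2)²))) = 387*(-467 + (-10*6² - 2*(-17)*(8 + 5*6²))) = 387*(-467 + (-10*36 - 2*(-17)*(8 + 5*36))) = 387*(-467 + (-360 - 2*(-17)*(8 + 180))) = 387*(-467 + (-360 - 2*(-17)*188)) = 387*(-467 + (-360 + 6392)) = 387*(-467 + 6032) = 387*5565 = 2153655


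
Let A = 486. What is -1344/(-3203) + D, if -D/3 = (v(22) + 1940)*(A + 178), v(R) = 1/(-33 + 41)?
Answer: -12378725643/3203 ≈ -3.8647e+6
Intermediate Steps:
v(R) = 1/8
D = -3864729 (D = -3*(1/8 + 1940)*(486 + 178) = -46563*664/8 = -3*1288243 = -3864729)
-1344/(-3203) + D = -1344/(-3203) - 3864729 = -1344*(-1/3203) - 3864729 = 1344/3203 - 3864729 = -12378725643/3203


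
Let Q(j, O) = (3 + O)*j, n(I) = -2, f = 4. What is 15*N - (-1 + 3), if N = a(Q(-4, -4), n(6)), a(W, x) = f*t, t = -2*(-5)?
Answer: 598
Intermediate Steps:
t = 10
Q(j, O) = j*(3 + O)
a(W, x) = 40 (a(W, x) = 4*10 = 40)
N = 40
15*N - (-1 + 3) = 15*40 - (-1 + 3) = 600 - 1*2 = 600 - 2 = 598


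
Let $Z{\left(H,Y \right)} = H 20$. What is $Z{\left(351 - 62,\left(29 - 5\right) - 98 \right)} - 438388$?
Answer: $-432608$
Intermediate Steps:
$Z{\left(H,Y \right)} = 20 H$
$Z{\left(351 - 62,\left(29 - 5\right) - 98 \right)} - 438388 = 20 \left(351 - 62\right) - 438388 = 20 \cdot 289 - 438388 = 5780 - 438388 = -432608$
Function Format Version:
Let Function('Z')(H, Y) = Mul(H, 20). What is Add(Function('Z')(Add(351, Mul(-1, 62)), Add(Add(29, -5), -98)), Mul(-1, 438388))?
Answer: -432608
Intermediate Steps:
Function('Z')(H, Y) = Mul(20, H)
Add(Function('Z')(Add(351, Mul(-1, 62)), Add(Add(29, -5), -98)), Mul(-1, 438388)) = Add(Mul(20, Add(351, Mul(-1, 62))), Mul(-1, 438388)) = Add(Mul(20, Add(351, -62)), -438388) = Add(Mul(20, 289), -438388) = Add(5780, -438388) = -432608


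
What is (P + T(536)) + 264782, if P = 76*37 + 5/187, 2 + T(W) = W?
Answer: 50139941/187 ≈ 2.6813e+5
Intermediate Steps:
T(W) = -2 + W
P = 525849/187 (P = 2812 + 5*(1/187) = 2812 + 5/187 = 525849/187 ≈ 2812.0)
(P + T(536)) + 264782 = (525849/187 + (-2 + 536)) + 264782 = (525849/187 + 534) + 264782 = 625707/187 + 264782 = 50139941/187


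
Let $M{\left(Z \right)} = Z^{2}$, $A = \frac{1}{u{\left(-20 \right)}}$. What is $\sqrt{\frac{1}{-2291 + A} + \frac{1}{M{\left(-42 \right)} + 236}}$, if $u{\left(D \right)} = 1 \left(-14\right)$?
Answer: $\frac{\sqrt{1045645}}{128300} \approx 0.0079701$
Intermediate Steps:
$u{\left(D \right)} = -14$
$A = - \frac{1}{14}$ ($A = \frac{1}{-14} = - \frac{1}{14} \approx -0.071429$)
$\sqrt{\frac{1}{-2291 + A} + \frac{1}{M{\left(-42 \right)} + 236}} = \sqrt{\frac{1}{-2291 - \frac{1}{14}} + \frac{1}{\left(-42\right)^{2} + 236}} = \sqrt{\frac{1}{- \frac{32075}{14}} + \frac{1}{1764 + 236}} = \sqrt{- \frac{14}{32075} + \frac{1}{2000}} = \sqrt{\frac{163}{2566000}} = \frac{\sqrt{1045645}}{128300}$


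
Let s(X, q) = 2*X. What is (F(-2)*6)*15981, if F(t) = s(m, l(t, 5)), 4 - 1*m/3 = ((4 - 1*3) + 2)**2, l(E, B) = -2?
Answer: -2876580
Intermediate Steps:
m = -15 (m = 12 - 3*((4 - 1*3) + 2)**2 = 12 - 3*((4 - 3) + 2)**2 = 12 - 3*(1 + 2)**2 = 12 - 3*3**2 = 12 - 3*9 = 12 - 27 = -15)
F(t) = -30 (F(t) = 2*(-15) = -30)
(F(-2)*6)*15981 = -30*6*15981 = -180*15981 = -2876580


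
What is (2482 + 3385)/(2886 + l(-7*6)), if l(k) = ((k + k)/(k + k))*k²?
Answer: 5867/4650 ≈ 1.2617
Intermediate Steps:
l(k) = k² (l(k) = ((2*k)/((2*k)))*k² = ((2*k)*(1/(2*k)))*k² = 1*k² = k²)
(2482 + 3385)/(2886 + l(-7*6)) = (2482 + 3385)/(2886 + (-7*6)²) = 5867/(2886 + (-42)²) = 5867/(2886 + 1764) = 5867/4650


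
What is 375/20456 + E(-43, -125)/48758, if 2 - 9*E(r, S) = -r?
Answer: 81859777/4488271416 ≈ 0.018239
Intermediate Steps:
E(r, S) = 2/9 + r/9 (E(r, S) = 2/9 - (-1)*r/9 = 2/9 + r/9)
375/20456 + E(-43, -125)/48758 = 375/20456 + (2/9 + (⅑)*(-43))/48758 = 375*(1/20456) + (2/9 - 43/9)*(1/48758) = 375/20456 - 41/9*1/48758 = 375/20456 - 41/438822 = 81859777/4488271416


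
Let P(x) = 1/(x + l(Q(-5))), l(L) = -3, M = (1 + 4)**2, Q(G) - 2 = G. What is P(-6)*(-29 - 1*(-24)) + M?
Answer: 230/9 ≈ 25.556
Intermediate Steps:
Q(G) = 2 + G
M = 25 (M = 5**2 = 25)
P(x) = 1/(-3 + x) (P(x) = 1/(x - 3) = 1/(-3 + x))
P(-6)*(-29 - 1*(-24)) + M = (-29 - 1*(-24))/(-3 - 6) + 25 = (-29 + 24)/(-9) + 25 = -1/9*(-5) + 25 = 5/9 + 25 = 230/9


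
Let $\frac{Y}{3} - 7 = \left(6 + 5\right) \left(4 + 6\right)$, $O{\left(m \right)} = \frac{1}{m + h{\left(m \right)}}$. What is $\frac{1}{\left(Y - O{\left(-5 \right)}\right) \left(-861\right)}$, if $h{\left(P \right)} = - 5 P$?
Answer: $- \frac{20}{6043359} \approx -3.3094 \cdot 10^{-6}$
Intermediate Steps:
$O{\left(m \right)} = - \frac{1}{4 m}$ ($O{\left(m \right)} = \frac{1}{m - 5 m} = \frac{1}{\left(-4\right) m} = - \frac{1}{4 m}$)
$Y = 351$ ($Y = 21 + 3 \left(6 + 5\right) \left(4 + 6\right) = 21 + 3 \cdot 11 \cdot 10 = 21 + 3 \cdot 110 = 21 + 330 = 351$)
$\frac{1}{\left(Y - O{\left(-5 \right)}\right) \left(-861\right)} = \frac{1}{\left(351 - - \frac{1}{4 \left(-5\right)}\right) \left(-861\right)} = \frac{1}{\left(351 - \left(- \frac{1}{4}\right) \left(- \frac{1}{5}\right)\right) \left(-861\right)} = \frac{1}{\left(351 - \frac{1}{20}\right) \left(-861\right)} = \frac{1}{\frac{7019}{20} \left(-861\right)} = \frac{1}{- \frac{6043359}{20}} = - \frac{20}{6043359}$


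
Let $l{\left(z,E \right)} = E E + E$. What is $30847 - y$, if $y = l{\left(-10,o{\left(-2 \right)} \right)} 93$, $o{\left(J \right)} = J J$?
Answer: $28987$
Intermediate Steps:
$o{\left(J \right)} = J^{2}$
$l{\left(z,E \right)} = E + E^{2}$ ($l{\left(z,E \right)} = E^{2} + E = E + E^{2}$)
$y = 1860$ ($y = \left(-2\right)^{2} \left(1 + \left(-2\right)^{2}\right) 93 = 4 \left(1 + 4\right) 93 = 4 \cdot 5 \cdot 93 = 20 \cdot 93 = 1860$)
$30847 - y = 30847 - 1860 = 28987$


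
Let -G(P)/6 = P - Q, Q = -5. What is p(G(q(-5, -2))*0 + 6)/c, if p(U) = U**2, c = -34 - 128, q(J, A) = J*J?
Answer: -2/9 ≈ -0.22222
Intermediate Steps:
q(J, A) = J**2
G(P) = -30 - 6*P (G(P) = -6*(P - 1*(-5)) = -6*(P + 5) = -6*(5 + P) = -30 - 6*P)
c = -162
p(G(q(-5, -2))*0 + 6)/c = ((-30 - 6*(-5)**2)*0 + 6)**2/(-162) = ((-30 - 6*25)*0 + 6)**2*(-1/162) = ((-30 - 150)*0 + 6)**2*(-1/162) = (-180*0 + 6)**2*(-1/162) = (0 + 6)**2*(-1/162) = 6**2*(-1/162) = 36*(-1/162) = -2/9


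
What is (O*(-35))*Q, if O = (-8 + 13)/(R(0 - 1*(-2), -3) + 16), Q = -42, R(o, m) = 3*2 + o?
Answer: 1225/4 ≈ 306.25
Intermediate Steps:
R(o, m) = 6 + o
O = 5/24 (O = (-8 + 13)/((6 + (0 - 1*(-2))) + 16) = 5/((6 + (0 + 2)) + 16) = 5/((6 + 2) + 16) = 5/(8 + 16) = 5/24 ≈ 0.20833)
(O*(-35))*Q = ((5/24)*(-35))*(-42) = -175/24*(-42) = 1225/4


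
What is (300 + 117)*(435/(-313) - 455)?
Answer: -59568450/313 ≈ -1.9031e+5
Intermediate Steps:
(300 + 117)*(435/(-313) - 455) = 417*(435*(-1/313) - 455) = 417*(-435/313 - 455) = 417*(-142850/313) = -59568450/313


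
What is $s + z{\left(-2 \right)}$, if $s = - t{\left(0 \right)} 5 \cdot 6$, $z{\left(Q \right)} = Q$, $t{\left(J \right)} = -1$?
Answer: $28$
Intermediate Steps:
$s = 30$ ($s = \left(-1\right) \left(-1\right) 5 \cdot 6 = 1 \cdot 30 = 30$)
$s + z{\left(-2 \right)} = 30 - 2 = 28$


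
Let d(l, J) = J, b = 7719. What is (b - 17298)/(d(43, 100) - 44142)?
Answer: 9579/44042 ≈ 0.21750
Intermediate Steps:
(b - 17298)/(d(43, 100) - 44142) = (7719 - 17298)/(100 - 44142) = -9579/(-44042) = -9579*(-1/44042) = 9579/44042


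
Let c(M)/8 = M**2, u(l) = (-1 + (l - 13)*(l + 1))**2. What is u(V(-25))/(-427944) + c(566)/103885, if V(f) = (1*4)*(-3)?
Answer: 272239038563/11114240610 ≈ 24.495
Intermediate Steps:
V(f) = -12 (V(f) = 4*(-3) = -12)
u(l) = (-1 + (1 + l)*(-13 + l))**2 (u(l) = (-1 + (-13 + l)*(1 + l))**2 = (-1 + (1 + l)*(-13 + l))**2)
c(M) = 8*M**2
u(V(-25))/(-427944) + c(566)/103885 = (14 - 1*(-12)**2 + 12*(-12))**2/(-427944) + (8*566**2)/103885 = (14 - 1*144 - 144)**2*(-1/427944) + (8*320356)*(1/103885) = (14 - 144 - 144)**2*(-1/427944) + 2562848*(1/103885) = (-274)**2*(-1/427944) + 2562848/103885 = 75076*(-1/427944) + 2562848/103885 = -18769/106986 + 2562848/103885 = 272239038563/11114240610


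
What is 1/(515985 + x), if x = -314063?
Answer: 1/201922 ≈ 4.9524e-6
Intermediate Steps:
1/(515985 + x) = 1/(515985 - 314063) = 1/201922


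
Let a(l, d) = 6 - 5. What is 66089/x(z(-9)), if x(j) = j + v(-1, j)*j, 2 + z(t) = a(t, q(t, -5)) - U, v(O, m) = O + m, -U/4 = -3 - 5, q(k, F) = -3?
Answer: 66089/1089 ≈ 60.688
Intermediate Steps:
U = 32 (U = -4*(-3 - 5) = -4*(-8) = 32)
a(l, d) = 1
z(t) = -33 (z(t) = -2 + (1 - 1*32) = -2 + (1 - 32) = -2 - 31 = -33)
x(j) = j + j*(-1 + j) (x(j) = j + (-1 + j)*j = j + j*(-1 + j))
66089/x(z(-9)) = 66089/((-33)**2) = 66089/1089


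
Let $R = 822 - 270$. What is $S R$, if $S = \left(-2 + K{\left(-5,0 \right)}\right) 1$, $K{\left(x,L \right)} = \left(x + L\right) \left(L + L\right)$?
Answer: $-1104$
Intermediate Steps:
$K{\left(x,L \right)} = 2 L \left(L + x\right)$ ($K{\left(x,L \right)} = \left(L + x\right) 2 L = 2 L \left(L + x\right)$)
$R = 552$ ($R = 822 - 270 = 552$)
$S = -2$ ($S = \left(-2 + 2 \cdot 0 \left(0 - 5\right)\right) 1 = \left(-2 + 2 \cdot 0 \left(-5\right)\right) 1 = \left(-2 + 0\right) 1 = \left(-2\right) 1 = -2$)
$S R = \left(-2\right) 552 = -1104$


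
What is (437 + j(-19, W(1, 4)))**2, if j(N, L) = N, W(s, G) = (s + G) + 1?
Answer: 174724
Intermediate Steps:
W(s, G) = 1 + G + s (W(s, G) = (G + s) + 1 = 1 + G + s)
(437 + j(-19, W(1, 4)))**2 = (437 - 19)**2 = 418**2 = 174724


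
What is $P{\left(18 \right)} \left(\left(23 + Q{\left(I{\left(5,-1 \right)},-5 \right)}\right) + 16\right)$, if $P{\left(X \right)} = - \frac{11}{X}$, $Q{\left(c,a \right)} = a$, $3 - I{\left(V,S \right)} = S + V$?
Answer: $- \frac{187}{9} \approx -20.778$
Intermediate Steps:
$I{\left(V,S \right)} = 3 - S - V$ ($I{\left(V,S \right)} = 3 - \left(S + V\right) = 3 - S - V$)
$P{\left(18 \right)} \left(\left(23 + Q{\left(I{\left(5,-1 \right)},-5 \right)}\right) + 16\right) = - \frac{11}{18} \left(\left(23 - 5\right) + 16\right) = \left(-11\right) \frac{1}{18} \left(18 + 16\right) = \left(- \frac{11}{18}\right) 34 = - \frac{187}{9}$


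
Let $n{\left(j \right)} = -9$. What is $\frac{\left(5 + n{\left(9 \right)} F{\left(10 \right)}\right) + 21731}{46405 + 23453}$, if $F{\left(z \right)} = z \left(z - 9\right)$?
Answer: $\frac{10823}{34929} \approx 0.30986$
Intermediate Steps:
$F{\left(z \right)} = z \left(-9 + z\right)$
$\frac{\left(5 + n{\left(9 \right)} F{\left(10 \right)}\right) + 21731}{46405 + 23453} = \frac{\left(5 - 9 \cdot 10 \left(-9 + 10\right)\right) + 21731}{46405 + 23453} = \frac{\left(5 - 9 \cdot 10 \cdot 1\right) + 21731}{69858} = \left(\left(5 - 90\right) + 21731\right) \frac{1}{69858} = \left(-85 + 21731\right) \frac{1}{69858} = 21646 \cdot \frac{1}{69858} = \frac{10823}{34929}$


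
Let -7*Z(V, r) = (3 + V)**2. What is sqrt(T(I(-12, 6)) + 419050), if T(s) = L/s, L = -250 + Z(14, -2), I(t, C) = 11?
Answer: 27*sqrt(3407943)/77 ≈ 647.32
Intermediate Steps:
Z(V, r) = -(3 + V)**2/7
L = -2039/7 (L = -250 - (3 + 14)**2/7 = -250 - 1/7*17**2 = -250 - 1/7*289 = -250 - 289/7 = -2039/7 ≈ -291.29)
T(s) = -2039/(7*s)
sqrt(T(I(-12, 6)) + 419050) = sqrt(-2039/7/11 + 419050) = sqrt(-2039/7*1/11 + 419050) = sqrt(-2039/77 + 419050) = sqrt(32264811/77) = 27*sqrt(3407943)/77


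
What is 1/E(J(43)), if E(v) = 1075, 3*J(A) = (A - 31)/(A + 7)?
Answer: 1/1075 ≈ 0.00093023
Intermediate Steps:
J(A) = (-31 + A)/(3*(7 + A)) (J(A) = ((A - 31)/(A + 7))/3 = ((-31 + A)/(7 + A))/3 = (-31 + A)/(3*(7 + A)))
1/E(J(43)) = 1/1075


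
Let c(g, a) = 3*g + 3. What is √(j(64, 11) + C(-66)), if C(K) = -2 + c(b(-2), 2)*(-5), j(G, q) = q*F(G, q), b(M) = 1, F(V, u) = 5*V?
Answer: 4*√218 ≈ 59.059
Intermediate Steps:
j(G, q) = 5*G*q (j(G, q) = q*(5*G) = 5*G*q)
c(g, a) = 3 + 3*g
C(K) = -32 (C(K) = -2 + (3 + 3*1)*(-5) = -2 + (3 + 3)*(-5) = -2 + 6*(-5) = -2 - 30 = -32)
√(j(64, 11) + C(-66)) = √(5*64*11 - 32) = √(3520 - 32) = √3488 = 4*√218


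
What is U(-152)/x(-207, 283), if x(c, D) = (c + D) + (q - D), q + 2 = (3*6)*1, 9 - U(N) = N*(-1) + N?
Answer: -9/191 ≈ -0.047120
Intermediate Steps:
U(N) = 9 (U(N) = 9 - (N*(-1) + N) = 9 - (-N + N) = 9 - 1*0 = 9 + 0 = 9)
q = 16 (q = -2 + (3*6)*1 = -2 + 18*1 = -2 + 18 = 16)
x(c, D) = 16 + c (x(c, D) = (c + D) + (16 - D) = (D + c) + (16 - D) = 16 + c)
U(-152)/x(-207, 283) = 9/(16 - 207) = 9/(-191) = 9*(-1/191) = -9/191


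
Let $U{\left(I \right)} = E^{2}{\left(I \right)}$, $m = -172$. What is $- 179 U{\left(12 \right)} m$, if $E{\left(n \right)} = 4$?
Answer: $492608$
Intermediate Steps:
$U{\left(I \right)} = 16$ ($U{\left(I \right)} = 4^{2} = 16$)
$- 179 U{\left(12 \right)} m = \left(-179\right) 16 \left(-172\right) = \left(-2864\right) \left(-172\right) = 492608$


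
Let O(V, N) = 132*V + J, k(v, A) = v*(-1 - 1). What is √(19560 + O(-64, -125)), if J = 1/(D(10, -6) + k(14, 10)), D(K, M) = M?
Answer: √12845438/34 ≈ 105.41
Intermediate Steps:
k(v, A) = -2*v (k(v, A) = v*(-2) = -2*v)
J = -1/34 (J = 1/(-6 - 2*14) = 1/(-6 - 28) = 1/(-34) = -1/34 ≈ -0.029412)
O(V, N) = -1/34 + 132*V (O(V, N) = 132*V - 1/34 = -1/34 + 132*V)
√(19560 + O(-64, -125)) = √(19560 + (-1/34 + 132*(-64))) = √(19560 + (-1/34 - 8448)) = √(19560 - 287233/34) = √(377807/34) = √12845438/34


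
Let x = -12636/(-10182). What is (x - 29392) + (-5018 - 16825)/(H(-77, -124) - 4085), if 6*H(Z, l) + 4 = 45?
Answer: -1220196325916/41523893 ≈ -29385.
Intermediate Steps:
H(Z, l) = 41/6 (H(Z, l) = -2/3 + (1/6)*45 = -2/3 + 15/2 = 41/6)
x = 2106/1697 (x = -12636*(-1/10182) = 2106/1697 ≈ 1.2410)
(x - 29392) + (-5018 - 16825)/(H(-77, -124) - 4085) = (2106/1697 - 29392) + (-5018 - 16825)/(41/6 - 4085) = -49876118/1697 - 21843/(-24469/6) = -49876118/1697 - 21843*(-6/24469) = -49876118/1697 + 131058/24469 = -1220196325916/41523893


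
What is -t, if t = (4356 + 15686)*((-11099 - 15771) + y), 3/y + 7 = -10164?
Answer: 5477373840466/10171 ≈ 5.3853e+8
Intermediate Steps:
y = -3/10171 (y = 3/(-7 - 10164) = 3/(-10171) = 3*(-1/10171) = -3/10171 ≈ -0.00029496)
t = -5477373840466/10171 (t = (4356 + 15686)*((-11099 - 15771) - 3/10171) = 20042*(-26870 - 3/10171) = 20042*(-273294773/10171) = -5477373840466/10171 ≈ -5.3853e+8)
-t = -1*(-5477373840466/10171) = 5477373840466/10171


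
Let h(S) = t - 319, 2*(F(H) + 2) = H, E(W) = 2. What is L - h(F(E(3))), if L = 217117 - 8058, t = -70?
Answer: 209448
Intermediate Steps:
F(H) = -2 + H/2
h(S) = -389 (h(S) = -70 - 319 = -389)
L = 209059
L - h(F(E(3))) = 209059 - 1*(-389) = 209059 + 389 = 209448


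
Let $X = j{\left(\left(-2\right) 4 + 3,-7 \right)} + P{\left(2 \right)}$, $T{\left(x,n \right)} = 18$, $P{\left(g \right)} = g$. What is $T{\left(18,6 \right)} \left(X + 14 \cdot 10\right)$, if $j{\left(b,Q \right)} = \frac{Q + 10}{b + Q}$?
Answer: $\frac{5103}{2} \approx 2551.5$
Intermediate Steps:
$j{\left(b,Q \right)} = \frac{10 + Q}{Q + b}$
$X = \frac{7}{4}$ ($X = \frac{10 - 7}{-7 + \left(\left(-2\right) 4 + 3\right)} + 2 = \frac{1}{-7 + \left(-8 + 3\right)} 3 + 2 = \frac{1}{-7 - 5} \cdot 3 + 2 = \frac{1}{-12} \cdot 3 + 2 = \left(- \frac{1}{12}\right) 3 + 2 = - \frac{1}{4} + 2 = \frac{7}{4} \approx 1.75$)
$T{\left(18,6 \right)} \left(X + 14 \cdot 10\right) = 18 \left(\frac{7}{4} + 14 \cdot 10\right) = 18 \left(\frac{7}{4} + 140\right) = 18 \cdot \frac{567}{4} = \frac{5103}{2}$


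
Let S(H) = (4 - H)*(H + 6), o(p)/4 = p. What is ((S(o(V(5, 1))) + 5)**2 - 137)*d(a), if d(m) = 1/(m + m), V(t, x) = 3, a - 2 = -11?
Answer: -9592/9 ≈ -1065.8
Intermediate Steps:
a = -9 (a = 2 - 11 = -9)
o(p) = 4*p
S(H) = (4 - H)*(6 + H)
d(m) = 1/(2*m)
((S(o(V(5, 1))) + 5)**2 - 137)*d(a) = (((24 - (4*3)**2 - 8*3) + 5)**2 - 137)*((1/2)/(-9)) = (((24 - 1*12**2 - 2*12) + 5)**2 - 137)*((1/2)*(-1/9)) = (((24 - 1*144 - 24) + 5)**2 - 137)*(-1/18) = (((24 - 144 - 24) + 5)**2 - 137)*(-1/18) = ((-144 + 5)**2 - 137)*(-1/18) = ((-139)**2 - 137)*(-1/18) = (19321 - 137)*(-1/18) = 19184*(-1/18) = -9592/9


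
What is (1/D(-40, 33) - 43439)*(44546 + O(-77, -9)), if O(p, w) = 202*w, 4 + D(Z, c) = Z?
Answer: -20416688194/11 ≈ -1.8561e+9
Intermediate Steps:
D(Z, c) = -4 + Z
(1/D(-40, 33) - 43439)*(44546 + O(-77, -9)) = (1/(-4 - 40) - 43439)*(44546 + 202*(-9)) = (1/(-44) - 43439)*(44546 - 1818) = (-1/44 - 43439)*42728 = -1911317/44*42728 = -20416688194/11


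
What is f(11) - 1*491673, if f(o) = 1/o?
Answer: -5408402/11 ≈ -4.9167e+5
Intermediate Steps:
f(11) - 1*491673 = 1/11 - 1*491673 = 1/11 - 491673 = -5408402/11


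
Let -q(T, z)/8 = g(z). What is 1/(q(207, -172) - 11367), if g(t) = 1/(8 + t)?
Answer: -41/466045 ≈ -8.7974e-5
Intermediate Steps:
q(T, z) = -8/(8 + z)
1/(q(207, -172) - 11367) = 1/(-8/(8 - 172) - 11367) = 1/(-8/(-164) - 11367) = 1/(-8*(-1/164) - 11367) = 1/(2/41 - 11367) = 1/(-466045/41) = -41/466045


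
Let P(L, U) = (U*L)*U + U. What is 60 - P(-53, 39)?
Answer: 80634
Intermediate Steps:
P(L, U) = U + L*U**2 (P(L, U) = (L*U)*U + U = L*U**2 + U = U + L*U**2)
60 - P(-53, 39) = 60 - 39*(1 - 53*39) = 60 - 39*(1 - 2067) = 60 - 39*(-2066) = 60 - 1*(-80574) = 60 + 80574 = 80634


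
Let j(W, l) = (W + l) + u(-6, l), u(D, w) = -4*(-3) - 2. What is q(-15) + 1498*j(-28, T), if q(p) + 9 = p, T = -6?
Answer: -35976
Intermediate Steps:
u(D, w) = 10 (u(D, w) = 12 - 2 = 10)
q(p) = -9 + p
j(W, l) = 10 + W + l (j(W, l) = (W + l) + 10 = 10 + W + l)
q(-15) + 1498*j(-28, T) = (-9 - 15) + 1498*(10 - 28 - 6) = -24 + 1498*(-24) = -24 - 35952 = -35976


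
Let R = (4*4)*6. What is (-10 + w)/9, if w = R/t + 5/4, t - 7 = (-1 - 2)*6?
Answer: -769/396 ≈ -1.9419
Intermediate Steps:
t = -11 (t = 7 + (-1 - 2)*6 = 7 - 3*6 = 7 - 18 = -11)
R = 96 (R = 16*6 = 96)
w = -329/44 (w = 96/(-11) + 5/4 = 96*(-1/11) + 5*(1/4) = -96/11 + 5/4 = -329/44 ≈ -7.4773)
(-10 + w)/9 = (-10 - 329/44)/9 = (1/9)*(-769/44) = -769/396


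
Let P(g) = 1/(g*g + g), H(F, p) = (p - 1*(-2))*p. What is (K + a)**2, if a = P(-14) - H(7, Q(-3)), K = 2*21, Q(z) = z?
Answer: 50395801/33124 ≈ 1521.4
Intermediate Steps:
H(F, p) = p*(2 + p) (H(F, p) = (p + 2)*p = (2 + p)*p = p*(2 + p))
P(g) = 1/(g + g**2) (P(g) = 1/(g**2 + g) = 1/(g + g**2))
K = 42
a = -545/182 (a = 1/((-14)*(1 - 14)) - (-3)*(2 - 3) = -1/14/(-13) - (-3)*(-1) = -1/14*(-1/13) - 1*3 = 1/182 - 3 = -545/182 ≈ -2.9945)
(K + a)**2 = (42 - 545/182)**2 = (7099/182)**2 = 50395801/33124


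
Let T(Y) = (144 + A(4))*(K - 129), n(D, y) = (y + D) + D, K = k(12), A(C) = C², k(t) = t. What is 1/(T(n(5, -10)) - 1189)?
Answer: -1/19909 ≈ -5.0229e-5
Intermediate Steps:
K = 12
n(D, y) = y + 2*D (n(D, y) = (D + y) + D = y + 2*D)
T(Y) = -18720 (T(Y) = (144 + 4²)*(12 - 129) = (144 + 16)*(-117) = 160*(-117) = -18720)
1/(T(n(5, -10)) - 1189) = 1/(-18720 - 1189) = 1/(-19909) = -1/19909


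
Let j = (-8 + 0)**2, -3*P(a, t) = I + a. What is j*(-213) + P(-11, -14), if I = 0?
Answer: -40885/3 ≈ -13628.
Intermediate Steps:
P(a, t) = -a/3 (P(a, t) = -(0 + a)/3 = -a/3)
j = 64 (j = (-8)**2 = 64)
j*(-213) + P(-11, -14) = 64*(-213) - 1/3*(-11) = -13632 + 11/3 = -40885/3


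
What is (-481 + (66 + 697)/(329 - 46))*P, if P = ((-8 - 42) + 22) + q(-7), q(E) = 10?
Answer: 2436480/283 ≈ 8609.5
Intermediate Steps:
P = -18 (P = ((-8 - 42) + 22) + 10 = (-50 + 22) + 10 = -28 + 10 = -18)
(-481 + (66 + 697)/(329 - 46))*P = (-481 + (66 + 697)/(329 - 46))*(-18) = (-481 + 763/283)*(-18) = -135360/283*(-18) = 2436480/283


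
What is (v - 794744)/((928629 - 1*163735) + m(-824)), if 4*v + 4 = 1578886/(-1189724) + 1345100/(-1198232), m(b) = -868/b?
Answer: -14586883450629270093/14039001690024188738 ≈ -1.0390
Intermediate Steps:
v = -287325967307/178195670996 (v = -1 + (1578886/(-1189724) + 1345100/(-1198232))/4 = -1 + (1578886*(-1/1189724) + 1345100*(-1/1198232))/4 = -1 + (-789443/594862 - 336275/299558)/4 = -1 + (¼)*(-109130296311/44548917749) = -1 - 109130296311/178195670996 = -287325967307/178195670996 ≈ -1.6124)
(v - 794744)/((928629 - 1*163735) + m(-824)) = (-287325967307/178195670996 - 794744)/((928629 - 1*163735) - 868/(-824)) = -141620227676012331/(178195670996*((928629 - 163735) - 868*(-1/824))) = -141620227676012331/(178195670996*(764894 + 217/206)) = -141620227676012331/(178195670996*157568381/206) = -141620227676012331/178195670996*206/157568381 = -14586883450629270093/14039001690024188738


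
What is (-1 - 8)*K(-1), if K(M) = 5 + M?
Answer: -36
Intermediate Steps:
(-1 - 8)*K(-1) = (-1 - 8)*(5 - 1) = -9*4 = -36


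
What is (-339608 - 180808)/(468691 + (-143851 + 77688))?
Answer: -5421/4193 ≈ -1.2929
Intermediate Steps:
(-339608 - 180808)/(468691 + (-143851 + 77688)) = -520416/(468691 - 66163) = -520416/402528 = -520416*1/402528 = -5421/4193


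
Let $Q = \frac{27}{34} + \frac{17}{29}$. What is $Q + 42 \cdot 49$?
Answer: $\frac{2030549}{986} \approx 2059.4$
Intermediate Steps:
$Q = \frac{1361}{986}$ ($Q = 27 \cdot \frac{1}{34} + 17 \cdot \frac{1}{29} = \frac{27}{34} + \frac{17}{29} = \frac{1361}{986} \approx 1.3803$)
$Q + 42 \cdot 49 = \frac{1361}{986} + 42 \cdot 49 = \frac{1361}{986} + 2058 = \frac{2030549}{986}$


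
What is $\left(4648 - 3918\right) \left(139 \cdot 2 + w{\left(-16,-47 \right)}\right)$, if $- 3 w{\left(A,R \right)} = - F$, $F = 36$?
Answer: $211700$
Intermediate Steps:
$w{\left(A,R \right)} = 12$ ($w{\left(A,R \right)} = - \frac{\left(-1\right) 36}{3} = \left(- \frac{1}{3}\right) \left(-36\right) = 12$)
$\left(4648 - 3918\right) \left(139 \cdot 2 + w{\left(-16,-47 \right)}\right) = \left(4648 - 3918\right) \left(139 \cdot 2 + 12\right) = 730 \left(278 + 12\right) = 730 \cdot 290 = 211700$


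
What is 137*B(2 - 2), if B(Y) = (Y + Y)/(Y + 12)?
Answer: 0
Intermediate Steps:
B(Y) = 2*Y/(12 + Y) (B(Y) = (2*Y)/(12 + Y) = 2*Y/(12 + Y))
137*B(2 - 2) = 137*(2*(2 - 2)/(12 + (2 - 2))) = 137*(2*0/(12 + 0)) = 137*(2*0/12) = 137*(2*0*(1/12)) = 137*0 = 0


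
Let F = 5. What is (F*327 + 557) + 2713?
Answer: 4905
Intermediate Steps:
(F*327 + 557) + 2713 = (5*327 + 557) + 2713 = (1635 + 557) + 2713 = 2192 + 2713 = 4905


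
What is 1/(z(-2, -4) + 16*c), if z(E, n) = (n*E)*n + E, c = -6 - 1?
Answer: -1/146 ≈ -0.0068493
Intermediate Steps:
c = -7
z(E, n) = E + E*n² (z(E, n) = (E*n)*n + E = E*n² + E = E + E*n²)
1/(z(-2, -4) + 16*c) = 1/(-2*(1 + (-4)²) + 16*(-7)) = 1/(-2*(1 + 16) - 112) = 1/(-2*17 - 112) = 1/(-34 - 112) = 1/(-146) = -1/146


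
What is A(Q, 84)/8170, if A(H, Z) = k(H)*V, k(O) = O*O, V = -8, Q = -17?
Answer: -1156/4085 ≈ -0.28299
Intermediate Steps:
k(O) = O²
A(H, Z) = -8*H² (A(H, Z) = H²*(-8) = -8*H²)
A(Q, 84)/8170 = -8*(-17)²/8170 = -8*289*(1/8170) = -2312*1/8170 = -1156/4085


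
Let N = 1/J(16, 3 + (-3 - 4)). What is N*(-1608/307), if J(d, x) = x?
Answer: 402/307 ≈ 1.3094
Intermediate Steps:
N = -¼ (N = 1/(3 + (-3 - 4)) = 1/(3 - 7) = 1/(-4) = -¼ ≈ -0.25000)
N*(-1608/307) = -(-402)/307 = -¼*(-1608/307) = 402/307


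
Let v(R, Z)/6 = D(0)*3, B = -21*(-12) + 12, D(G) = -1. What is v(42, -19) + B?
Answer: 246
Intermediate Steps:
B = 264 (B = 252 + 12 = 264)
v(R, Z) = -18 (v(R, Z) = 6*(-1*3) = 6*(-3) = -18)
v(42, -19) + B = -18 + 264 = 246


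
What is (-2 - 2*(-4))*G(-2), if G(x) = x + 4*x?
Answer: -60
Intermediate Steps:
G(x) = 5*x
(-2 - 2*(-4))*G(-2) = (-2 - 2*(-4))*(5*(-2)) = (-2 + 8)*(-10) = 6*(-10) = -60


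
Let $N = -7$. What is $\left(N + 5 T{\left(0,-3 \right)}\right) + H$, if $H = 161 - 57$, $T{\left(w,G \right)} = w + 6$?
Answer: $127$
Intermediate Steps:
$T{\left(w,G \right)} = 6 + w$
$H = 104$ ($H = 161 - 57 = 104$)
$\left(N + 5 T{\left(0,-3 \right)}\right) + H = \left(-7 + 5 \left(6 + 0\right)\right) + 104 = \left(-7 + 5 \cdot 6\right) + 104 = \left(-7 + 30\right) + 104 = 23 + 104 = 127$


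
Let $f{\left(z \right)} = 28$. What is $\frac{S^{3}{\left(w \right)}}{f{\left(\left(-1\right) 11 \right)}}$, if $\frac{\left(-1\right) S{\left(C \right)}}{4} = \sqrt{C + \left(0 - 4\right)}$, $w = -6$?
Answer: $\frac{160 i \sqrt{10}}{7} \approx 72.281 i$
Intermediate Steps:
$S{\left(C \right)} = - 4 \sqrt{-4 + C}$ ($S{\left(C \right)} = - 4 \sqrt{C + \left(0 - 4\right)} = - 4 \sqrt{C - 4} = - 4 \sqrt{-4 + C}$)
$\frac{S^{3}{\left(w \right)}}{f{\left(\left(-1\right) 11 \right)}} = \frac{\left(- 4 \sqrt{-4 - 6}\right)^{3}}{28} = \left(- 4 \sqrt{-10}\right)^{3} \cdot \frac{1}{28} = \left(- 4 i \sqrt{10}\right)^{3} \cdot \frac{1}{28} = 640 i \sqrt{10} \cdot \frac{1}{28} = \frac{160 i \sqrt{10}}{7}$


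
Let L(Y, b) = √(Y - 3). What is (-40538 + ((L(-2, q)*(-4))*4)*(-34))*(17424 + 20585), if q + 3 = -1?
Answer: -1540808842 + 20676896*I*√5 ≈ -1.5408e+9 + 4.6235e+7*I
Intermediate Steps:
q = -4 (q = -3 - 1 = -4)
L(Y, b) = √(-3 + Y)
(-40538 + ((L(-2, q)*(-4))*4)*(-34))*(17424 + 20585) = (-40538 + ((√(-3 - 2)*(-4))*4)*(-34))*(17424 + 20585) = (-40538 + ((√(-5)*(-4))*4)*(-34))*38009 = (-40538 + (((I*√5)*(-4))*4)*(-34))*38009 = (-40538 + (-4*I*√5*4)*(-34))*38009 = (-40538 - 16*I*√5*(-34))*38009 = (-40538 + 544*I*√5)*38009 = -1540808842 + 20676896*I*√5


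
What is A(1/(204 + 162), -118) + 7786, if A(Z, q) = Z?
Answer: 2849677/366 ≈ 7786.0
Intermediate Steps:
A(1/(204 + 162), -118) + 7786 = 1/(204 + 162) + 7786 = 1/366 + 7786 = 2849677/366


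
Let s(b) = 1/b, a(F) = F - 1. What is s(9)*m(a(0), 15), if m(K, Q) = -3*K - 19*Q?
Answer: -94/3 ≈ -31.333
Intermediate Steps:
a(F) = -1 + F
m(K, Q) = -19*Q - 3*K
s(9)*m(a(0), 15) = (-19*15 - 3*(-1 + 0))/9 = (-285 - 3*(-1))/9 = (-285 + 3)/9 = (⅑)*(-282) = -94/3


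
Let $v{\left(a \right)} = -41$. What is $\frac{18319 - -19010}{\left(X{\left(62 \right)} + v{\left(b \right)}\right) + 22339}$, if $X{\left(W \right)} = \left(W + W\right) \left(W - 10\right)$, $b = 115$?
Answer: $\frac{12443}{9582} \approx 1.2986$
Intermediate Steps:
$X{\left(W \right)} = 2 W \left(-10 + W\right)$
$\frac{18319 - -19010}{\left(X{\left(62 \right)} + v{\left(b \right)}\right) + 22339} = \frac{18319 - -19010}{\left(2 \cdot 62 \left(-10 + 62\right) - 41\right) + 22339} = \frac{18319 + 19010}{\left(2 \cdot 62 \cdot 52 - 41\right) + 22339} = \frac{37329}{\left(6448 - 41\right) + 22339} = \frac{37329}{6407 + 22339} = \frac{37329}{28746} = 37329 \cdot \frac{1}{28746} = \frac{12443}{9582}$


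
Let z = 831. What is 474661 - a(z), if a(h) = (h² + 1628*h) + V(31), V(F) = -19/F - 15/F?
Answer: -48631774/31 ≈ -1.5688e+6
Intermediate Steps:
V(F) = -34/F
a(h) = -34/31 + h² + 1628*h (a(h) = (h² + 1628*h) - 34/31 = -34/31 + h² + 1628*h)
474661 - a(z) = 474661 - (-34/31 + 831² + 1628*831) = 474661 - (-34/31 + 690561 + 1352868) = 474661 - 1*63346265/31 = 474661 - 63346265/31 = -48631774/31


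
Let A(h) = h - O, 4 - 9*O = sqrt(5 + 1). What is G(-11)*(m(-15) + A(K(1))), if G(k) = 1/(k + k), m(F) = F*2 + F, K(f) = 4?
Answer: 373/198 - sqrt(6)/198 ≈ 1.8715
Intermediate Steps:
m(F) = 3*F (m(F) = 2*F + F = 3*F)
O = 4/9 - sqrt(6)/9 (O = 4/9 - sqrt(5 + 1)/9 = 4/9 - sqrt(6)/9 ≈ 0.17228)
A(h) = -4/9 + h + sqrt(6)/9 (A(h) = h - (4/9 - sqrt(6)/9) = h + (-4/9 + sqrt(6)/9) = -4/9 + h + sqrt(6)/9)
G(k) = 1/(2*k)
G(-11)*(m(-15) + A(K(1))) = ((1/2)/(-11))*(3*(-15) + (-4/9 + 4 + sqrt(6)/9)) = ((1/2)*(-1/11))*(-45 + (32/9 + sqrt(6)/9)) = -(-373/9 + sqrt(6)/9)/22 = 373/198 - sqrt(6)/198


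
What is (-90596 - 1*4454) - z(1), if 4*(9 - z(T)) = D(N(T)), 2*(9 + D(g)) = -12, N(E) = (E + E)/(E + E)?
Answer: -380251/4 ≈ -95063.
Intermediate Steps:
N(E) = 1 (N(E) = (2*E)/((2*E)) = (2*E)*(1/(2*E)) = 1)
D(g) = -15 (D(g) = -9 + (½)*(-12) = -9 - 6 = -15)
z(T) = 51/4 (z(T) = 9 - ¼*(-15) = 9 + 15/4 = 51/4)
(-90596 - 1*4454) - z(1) = (-90596 - 1*4454) - 1*51/4 = (-90596 - 4454) - 51/4 = -95050 - 51/4 = -380251/4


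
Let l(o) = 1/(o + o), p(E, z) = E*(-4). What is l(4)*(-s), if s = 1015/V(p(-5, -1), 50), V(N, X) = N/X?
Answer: -5075/16 ≈ -317.19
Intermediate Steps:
p(E, z) = -4*E
l(o) = 1/(2*o)
s = 5075/2 (s = 1015/((-4*(-5)/50)) = 1015/((20*(1/50))) = 1015/(2/5) = 1015*(5/2) = 5075/2 ≈ 2537.5)
l(4)*(-s) = ((1/2)/4)*(-1*5075/2) = ((1/2)*(1/4))*(-5075/2) = (1/8)*(-5075/2) = -5075/16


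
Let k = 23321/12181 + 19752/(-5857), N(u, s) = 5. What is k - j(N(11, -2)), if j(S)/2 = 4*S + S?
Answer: -3671213865/71344117 ≈ -51.458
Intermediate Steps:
j(S) = 10*S (j(S) = 2*(4*S + S) = 2*(5*S) = 10*S)
k = -104008015/71344117 (k = 23321*(1/12181) + 19752*(-1/5857) = 23321/12181 - 19752/5857 = -104008015/71344117 ≈ -1.4578)
k - j(N(11, -2)) = -104008015/71344117 - 10*5 = -104008015/71344117 - 1*50 = -104008015/71344117 - 50 = -3671213865/71344117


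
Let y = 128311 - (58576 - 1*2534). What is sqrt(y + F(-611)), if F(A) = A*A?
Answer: 3*sqrt(49510) ≈ 667.53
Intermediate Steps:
F(A) = A**2
y = 72269 (y = 128311 - (58576 - 2534) = 128311 - 1*56042 = 128311 - 56042 = 72269)
sqrt(y + F(-611)) = sqrt(72269 + (-611)**2) = sqrt(72269 + 373321) = sqrt(445590) = 3*sqrt(49510)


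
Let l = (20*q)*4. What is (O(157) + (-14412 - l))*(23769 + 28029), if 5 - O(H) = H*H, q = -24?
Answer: -1923570528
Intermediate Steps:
O(H) = 5 - H² (O(H) = 5 - H*H = 5 - H²)
l = -1920 (l = (20*(-24))*4 = -480*4 = -1920)
(O(157) + (-14412 - l))*(23769 + 28029) = ((5 - 1*157²) + (-14412 - 1*(-1920)))*(23769 + 28029) = ((5 - 1*24649) + (-14412 + 1920))*51798 = ((5 - 24649) - 12492)*51798 = (-24644 - 12492)*51798 = -37136*51798 = -1923570528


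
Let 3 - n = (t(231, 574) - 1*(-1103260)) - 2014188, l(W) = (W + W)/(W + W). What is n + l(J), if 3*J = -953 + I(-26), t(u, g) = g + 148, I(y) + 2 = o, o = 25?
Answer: 910210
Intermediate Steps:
I(y) = 23 (I(y) = -2 + 25 = 23)
t(u, g) = 148 + g
J = -310 (J = (-953 + 23)/3 = (⅓)*(-930) = -310)
l(W) = 1 (l(W) = (2*W)/((2*W)) = (2*W)*(1/(2*W)) = 1)
n = 910209 (n = 3 - (((148 + 574) - 1*(-1103260)) - 2014188) = 3 - ((722 + 1103260) - 2014188) = 3 - (1103982 - 2014188) = 3 - 1*(-910206) = 3 + 910206 = 910209)
n + l(J) = 910209 + 1 = 910210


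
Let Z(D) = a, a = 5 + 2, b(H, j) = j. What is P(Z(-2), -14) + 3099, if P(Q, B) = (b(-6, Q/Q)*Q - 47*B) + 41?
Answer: 3805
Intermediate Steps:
a = 7
Z(D) = 7
P(Q, B) = 41 + Q - 47*B (P(Q, B) = ((Q/Q)*Q - 47*B) + 41 = (1*Q - 47*B) + 41 = (Q - 47*B) + 41 = 41 + Q - 47*B)
P(Z(-2), -14) + 3099 = (41 + 7 - 47*(-14)) + 3099 = (41 + 7 + 658) + 3099 = 706 + 3099 = 3805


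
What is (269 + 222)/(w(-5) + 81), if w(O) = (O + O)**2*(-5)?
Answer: -491/419 ≈ -1.1718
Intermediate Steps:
w(O) = -20*O**2 (w(O) = (2*O)**2*(-5) = (4*O**2)*(-5) = -20*O**2)
(269 + 222)/(w(-5) + 81) = (269 + 222)/(-20*(-5)**2 + 81) = 491/(-20*25 + 81) = 491/(-500 + 81) = 491/(-419) = 491*(-1/419) = -491/419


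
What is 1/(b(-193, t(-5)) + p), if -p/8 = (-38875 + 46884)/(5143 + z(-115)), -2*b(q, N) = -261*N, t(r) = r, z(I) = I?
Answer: -2514/1672421 ≈ -0.0015032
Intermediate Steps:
b(q, N) = 261*N/2 (b(q, N) = -(-261)*N/2 = 261*N/2)
p = -16018/1257 (p = -8*(-38875 + 46884)/(5143 - 115) = -64072/5028 = -8*8009/5028 = -16018/1257 ≈ -12.743)
1/(b(-193, t(-5)) + p) = 1/((261/2)*(-5) - 16018/1257) = 1/(-1305/2 - 16018/1257) = 1/(-1672421/2514) = -2514/1672421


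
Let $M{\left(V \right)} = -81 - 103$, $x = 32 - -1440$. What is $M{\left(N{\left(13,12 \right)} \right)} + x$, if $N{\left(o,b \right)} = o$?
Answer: $1288$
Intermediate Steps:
$x = 1472$ ($x = 32 + 1440 = 1472$)
$M{\left(V \right)} = -184$ ($M{\left(V \right)} = -81 - 103 = -184$)
$M{\left(N{\left(13,12 \right)} \right)} + x = -184 + 1472 = 1288$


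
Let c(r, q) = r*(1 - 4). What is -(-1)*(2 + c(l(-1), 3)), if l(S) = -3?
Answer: 11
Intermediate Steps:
c(r, q) = -3*r (c(r, q) = r*(-3) = -3*r)
-(-1)*(2 + c(l(-1), 3)) = -(-1)*(2 - 3*(-3)) = -(-1)*(2 + 9) = -(-1)*11 = -1*(-11) = 11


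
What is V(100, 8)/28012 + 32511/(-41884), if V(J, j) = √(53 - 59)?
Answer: -32511/41884 + I*√6/28012 ≈ -0.77622 + 8.7444e-5*I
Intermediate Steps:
V(J, j) = I*√6 (V(J, j) = √(-6) = I*√6)
V(100, 8)/28012 + 32511/(-41884) = (I*√6)/28012 + 32511/(-41884) = (I*√6)*(1/28012) + 32511*(-1/41884) = I*√6/28012 - 32511/41884 = -32511/41884 + I*√6/28012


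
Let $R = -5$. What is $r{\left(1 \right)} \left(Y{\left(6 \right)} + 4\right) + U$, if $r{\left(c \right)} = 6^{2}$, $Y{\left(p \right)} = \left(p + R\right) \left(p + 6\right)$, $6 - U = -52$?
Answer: $634$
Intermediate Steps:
$U = 58$ ($U = 6 - -52 = 6 + 52 = 58$)
$Y{\left(p \right)} = \left(-5 + p\right) \left(6 + p\right)$ ($Y{\left(p \right)} = \left(p - 5\right) \left(p + 6\right) = \left(-5 + p\right) \left(6 + p\right)$)
$r{\left(c \right)} = 36$
$r{\left(1 \right)} \left(Y{\left(6 \right)} + 4\right) + U = 36 \left(\left(-30 + 6 + 6^{2}\right) + 4\right) + 58 = 36 \left(\left(-30 + 6 + 36\right) + 4\right) + 58 = 36 \left(12 + 4\right) + 58 = 36 \cdot 16 + 58 = 576 + 58 = 634$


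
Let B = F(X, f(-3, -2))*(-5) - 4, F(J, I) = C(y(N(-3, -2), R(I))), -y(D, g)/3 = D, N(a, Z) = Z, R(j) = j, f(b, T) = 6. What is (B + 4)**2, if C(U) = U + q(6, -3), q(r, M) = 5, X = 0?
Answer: 3025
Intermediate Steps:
y(D, g) = -3*D
C(U) = 5 + U (C(U) = U + 5 = 5 + U)
F(J, I) = 11 (F(J, I) = 5 - 3*(-2) = 5 + 6 = 11)
B = -59 (B = 11*(-5) - 4 = -55 - 4 = -59)
(B + 4)**2 = (-59 + 4)**2 = (-55)**2 = 3025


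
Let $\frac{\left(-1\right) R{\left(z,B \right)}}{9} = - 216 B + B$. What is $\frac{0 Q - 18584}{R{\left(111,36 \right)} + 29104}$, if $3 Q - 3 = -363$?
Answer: $- \frac{4646}{24691} \approx -0.18817$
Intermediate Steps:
$Q = -120$ ($Q = 1 + \frac{1}{3} \left(-363\right) = 1 - 121 = -120$)
$R{\left(z,B \right)} = 1935 B$ ($R{\left(z,B \right)} = - 9 \left(- 216 B + B\right) = - 9 \left(- 215 B\right) = 1935 B$)
$\frac{0 Q - 18584}{R{\left(111,36 \right)} + 29104} = \frac{0 \left(-120\right) - 18584}{1935 \cdot 36 + 29104} = \frac{0 - 18584}{69660 + 29104} = - \frac{18584}{98764} = \left(-18584\right) \frac{1}{98764} = - \frac{4646}{24691}$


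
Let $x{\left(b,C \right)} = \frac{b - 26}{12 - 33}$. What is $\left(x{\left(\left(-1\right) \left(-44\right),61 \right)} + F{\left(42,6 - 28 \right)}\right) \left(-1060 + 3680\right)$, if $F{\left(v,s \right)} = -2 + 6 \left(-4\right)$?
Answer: $- \frac{492560}{7} \approx -70366.0$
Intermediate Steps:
$x{\left(b,C \right)} = \frac{26}{21} - \frac{b}{21}$ ($x{\left(b,C \right)} = \frac{-26 + b}{-21} = \left(-26 + b\right) \left(- \frac{1}{21}\right) = \frac{26}{21} - \frac{b}{21}$)
$F{\left(v,s \right)} = -26$ ($F{\left(v,s \right)} = -2 - 24 = -26$)
$\left(x{\left(\left(-1\right) \left(-44\right),61 \right)} + F{\left(42,6 - 28 \right)}\right) \left(-1060 + 3680\right) = \left(\left(\frac{26}{21} - \frac{\left(-1\right) \left(-44\right)}{21}\right) - 26\right) \left(-1060 + 3680\right) = \left(\left(\frac{26}{21} - \frac{44}{21}\right) - 26\right) 2620 = \left(- \frac{6}{7} - 26\right) 2620 = \left(- \frac{188}{7}\right) 2620 = - \frac{492560}{7}$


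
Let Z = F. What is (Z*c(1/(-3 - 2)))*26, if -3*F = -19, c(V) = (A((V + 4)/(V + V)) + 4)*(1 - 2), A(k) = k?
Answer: 2717/3 ≈ 905.67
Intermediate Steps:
c(V) = -4 - (4 + V)/(2*V) (c(V) = ((V + 4)/(V + V) + 4)*(1 - 2) = ((4 + V)/((2*V)) + 4)*(-1) = ((4 + V)*(1/(2*V)) + 4)*(-1) = ((4 + V)/(2*V) + 4)*(-1) = (4 + (4 + V)/(2*V))*(-1) = -4 - (4 + V)/(2*V))
F = 19/3 (F = -1/3*(-19) = 19/3 ≈ 6.3333)
Z = 19/3 ≈ 6.3333
(Z*c(1/(-3 - 2)))*26 = (19*(-9/2 - 2/(1/(-3 - 2)))/3)*26 = (19*(-9/2 - 2/(1/(-5)))/3)*26 = (19*(-9/2 - 2/(-1/5))/3)*26 = (19*(-9/2 - 2*(-5))/3)*26 = (19*(-9/2 + 10)/3)*26 = ((19/3)*(11/2))*26 = (209/6)*26 = 2717/3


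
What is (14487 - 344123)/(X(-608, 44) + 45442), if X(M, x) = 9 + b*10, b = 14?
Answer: -329636/45591 ≈ -7.2303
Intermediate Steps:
X(M, x) = 149 (X(M, x) = 9 + 14*10 = 9 + 140 = 149)
(14487 - 344123)/(X(-608, 44) + 45442) = (14487 - 344123)/(149 + 45442) = -329636/45591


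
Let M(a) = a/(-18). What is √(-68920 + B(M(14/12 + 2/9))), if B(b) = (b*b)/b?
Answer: I*√22330105/18 ≈ 262.53*I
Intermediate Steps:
M(a) = -a/18 (M(a) = a*(-1/18) = -a/18)
B(b) = b (B(b) = b²/b = b)
√(-68920 + B(M(14/12 + 2/9))) = √(-68920 - (14/12 + 2/9)/18) = √(-68920 - (14*(1/12) + 2*(⅑))/18) = √(-68920 - (7/6 + 2/9)/18) = √(-68920 - 1/18*25/18) = √(-68920 - 25/324) = √(-22330105/324) = I*√22330105/18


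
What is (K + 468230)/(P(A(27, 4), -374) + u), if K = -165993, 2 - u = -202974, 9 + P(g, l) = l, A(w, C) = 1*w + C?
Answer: 302237/202593 ≈ 1.4918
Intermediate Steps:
A(w, C) = C + w (A(w, C) = w + C = C + w)
P(g, l) = -9 + l
u = 202976 (u = 2 - 1*(-202974) = 2 + 202974 = 202976)
(K + 468230)/(P(A(27, 4), -374) + u) = (-165993 + 468230)/((-9 - 374) + 202976) = 302237/(-383 + 202976) = 302237/202593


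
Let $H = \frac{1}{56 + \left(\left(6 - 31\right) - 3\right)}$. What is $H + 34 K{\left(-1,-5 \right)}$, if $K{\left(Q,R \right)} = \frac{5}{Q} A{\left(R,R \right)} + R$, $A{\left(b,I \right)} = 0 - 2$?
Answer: $\frac{4761}{28} \approx 170.04$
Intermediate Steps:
$A{\left(b,I \right)} = -2$
$K{\left(Q,R \right)} = R - \frac{10}{Q}$ ($K{\left(Q,R \right)} = \frac{5}{Q} \left(-2\right) + R = - \frac{10}{Q} + R = R - \frac{10}{Q}$)
$H = \frac{1}{28}$ ($H = \frac{1}{56 - 28} = \frac{1}{28} \approx 0.035714$)
$H + 34 K{\left(-1,-5 \right)} = \frac{1}{28} + 34 \left(-5 - \frac{10}{-1}\right) = \frac{1}{28} + 34 \left(-5 - -10\right) = \frac{1}{28} + 34 \left(-5 + 10\right) = \frac{1}{28} + 34 \cdot 5 = \frac{1}{28} + 170 = \frac{4761}{28}$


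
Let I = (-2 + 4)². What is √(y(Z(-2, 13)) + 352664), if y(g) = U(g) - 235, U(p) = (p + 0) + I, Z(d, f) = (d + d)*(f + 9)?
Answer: √352345 ≈ 593.59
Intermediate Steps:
I = 4 (I = 2² = 4)
Z(d, f) = 2*d*(9 + f) (Z(d, f) = (2*d)*(9 + f) = 2*d*(9 + f))
U(p) = 4 + p (U(p) = (p + 0) + 4 = p + 4 = 4 + p)
y(g) = -231 + g (y(g) = (4 + g) - 235 = -231 + g)
√(y(Z(-2, 13)) + 352664) = √((-231 + 2*(-2)*(9 + 13)) + 352664) = √((-231 + 2*(-2)*22) + 352664) = √((-231 - 88) + 352664) = √(-319 + 352664) = √352345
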